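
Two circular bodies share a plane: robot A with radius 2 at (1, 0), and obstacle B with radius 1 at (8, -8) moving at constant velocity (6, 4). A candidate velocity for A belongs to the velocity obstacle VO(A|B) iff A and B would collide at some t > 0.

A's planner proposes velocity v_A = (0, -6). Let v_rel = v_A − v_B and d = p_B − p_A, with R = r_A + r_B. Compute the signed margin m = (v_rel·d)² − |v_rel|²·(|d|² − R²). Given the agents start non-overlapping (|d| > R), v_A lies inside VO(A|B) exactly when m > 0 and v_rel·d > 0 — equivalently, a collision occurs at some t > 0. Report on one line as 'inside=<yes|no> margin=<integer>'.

d = (7, -8),  |d|² = 113;  R = 2+1 = 3,  c = 113−3² = 104
v_rel = (-6, -10),  |v_rel|² = 136;  v_rel·d = (-6)·(7) + (-10)·(-8) = 38
136·t² − 76·t + 104 = 0  ⇒  m = 38² − 136·104 = -12700
m = -12700 < 0,  v_rel·d = 38 > 0  ⇒  outside

inside=no margin=-12700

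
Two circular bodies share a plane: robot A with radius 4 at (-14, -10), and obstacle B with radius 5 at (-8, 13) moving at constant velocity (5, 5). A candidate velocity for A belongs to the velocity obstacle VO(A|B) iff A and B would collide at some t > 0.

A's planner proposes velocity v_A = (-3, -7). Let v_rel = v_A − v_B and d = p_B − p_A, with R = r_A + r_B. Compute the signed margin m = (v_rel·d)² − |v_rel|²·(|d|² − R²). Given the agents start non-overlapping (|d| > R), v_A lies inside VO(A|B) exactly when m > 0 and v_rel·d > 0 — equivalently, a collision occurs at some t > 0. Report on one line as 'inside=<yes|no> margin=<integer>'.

d = (6, 23),  |d|² = 565;  R = 4+5 = 9,  c = 565−9² = 484
v_rel = (-8, -12),  |v_rel|² = 208;  v_rel·d = (-8)·(6) + (-12)·(23) = -324
208·t² + 648·t + 484 = 0  ⇒  m = (-324)² − 208·484 = 4304
m = 4304 > 0,  v_rel·d = -324 < 0  ⇒  outside

inside=no margin=4304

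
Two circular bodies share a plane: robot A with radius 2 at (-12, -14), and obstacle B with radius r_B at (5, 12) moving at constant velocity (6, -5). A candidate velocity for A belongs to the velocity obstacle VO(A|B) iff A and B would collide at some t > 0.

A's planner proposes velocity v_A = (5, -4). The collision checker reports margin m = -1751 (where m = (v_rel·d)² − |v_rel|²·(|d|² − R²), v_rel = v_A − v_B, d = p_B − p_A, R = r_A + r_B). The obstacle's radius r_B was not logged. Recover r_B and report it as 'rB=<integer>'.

m = -1751
d = (17, 26);  v_rel = (-1, 1),  |v_rel|² = 2
v_rel×d = (-1)·(26) − (1)·(17) = -43
since m = R²·2 − (-43)²:  R² = (1849 + -1751) / 2 = 49
R = √49 = 7  ⇒  r_B = 7 − 2 = 5

rB=5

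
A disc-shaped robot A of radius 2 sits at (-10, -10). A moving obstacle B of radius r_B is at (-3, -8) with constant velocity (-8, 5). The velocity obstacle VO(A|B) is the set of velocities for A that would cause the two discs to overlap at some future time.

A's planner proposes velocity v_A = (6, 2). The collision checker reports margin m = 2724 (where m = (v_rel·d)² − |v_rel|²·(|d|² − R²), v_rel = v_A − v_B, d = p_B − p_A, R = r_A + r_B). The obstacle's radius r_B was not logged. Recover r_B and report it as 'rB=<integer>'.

m = 2724
d = (7, 2);  v_rel = (14, -3),  |v_rel|² = 205
v_rel×d = (14)·(2) − (-3)·(7) = 49
since m = R²·205 − 49²:  R² = (2401 + 2724) / 205 = 25
R = √25 = 5  ⇒  r_B = 5 − 2 = 3

rB=3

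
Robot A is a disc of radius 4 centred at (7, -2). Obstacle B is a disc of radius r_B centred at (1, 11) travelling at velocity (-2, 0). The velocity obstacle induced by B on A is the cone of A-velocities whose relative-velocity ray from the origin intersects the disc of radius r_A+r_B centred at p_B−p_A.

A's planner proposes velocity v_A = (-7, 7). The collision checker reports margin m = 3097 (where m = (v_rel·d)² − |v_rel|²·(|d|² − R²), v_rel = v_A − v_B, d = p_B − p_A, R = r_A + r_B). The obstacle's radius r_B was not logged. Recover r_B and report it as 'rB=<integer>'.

m = 3097
d = (-6, 13);  v_rel = (-5, 7),  |v_rel|² = 74
v_rel×d = (-5)·(13) − (7)·(-6) = -23
since m = R²·74 − (-23)²:  R² = (529 + 3097) / 74 = 49
R = √49 = 7  ⇒  r_B = 7 − 4 = 3

rB=3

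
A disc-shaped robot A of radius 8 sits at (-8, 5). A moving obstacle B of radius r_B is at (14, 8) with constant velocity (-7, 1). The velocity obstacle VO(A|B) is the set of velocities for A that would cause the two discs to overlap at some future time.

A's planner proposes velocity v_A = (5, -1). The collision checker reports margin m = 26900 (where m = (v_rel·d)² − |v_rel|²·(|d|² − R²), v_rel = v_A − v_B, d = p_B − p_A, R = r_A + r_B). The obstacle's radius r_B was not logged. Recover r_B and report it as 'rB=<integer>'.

m = 26900
d = (22, 3);  v_rel = (12, -2),  |v_rel|² = 148
v_rel×d = (12)·(3) − (-2)·(22) = 80
since m = R²·148 − 80²:  R² = (6400 + 26900) / 148 = 225
R = √225 = 15  ⇒  r_B = 15 − 8 = 7

rB=7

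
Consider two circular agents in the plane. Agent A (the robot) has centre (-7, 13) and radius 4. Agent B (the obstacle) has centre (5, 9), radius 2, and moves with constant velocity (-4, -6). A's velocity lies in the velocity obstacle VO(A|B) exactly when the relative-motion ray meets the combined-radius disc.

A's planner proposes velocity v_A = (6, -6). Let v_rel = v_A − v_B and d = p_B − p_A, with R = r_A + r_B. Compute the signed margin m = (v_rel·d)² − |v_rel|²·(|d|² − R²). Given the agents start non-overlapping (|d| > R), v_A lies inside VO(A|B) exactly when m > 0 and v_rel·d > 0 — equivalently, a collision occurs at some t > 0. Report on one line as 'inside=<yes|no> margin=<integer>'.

d = (12, -4),  |d|² = 160;  R = 4+2 = 6,  c = 160−6² = 124
v_rel = (10, 0),  |v_rel|² = 100;  v_rel·d = (10)·(12) + (0)·(-4) = 120
100·t² − 240·t + 124 = 0  ⇒  m = 120² − 100·124 = 2000
m = 2000 > 0,  v_rel·d = 120 > 0  ⇒  inside

inside=yes margin=2000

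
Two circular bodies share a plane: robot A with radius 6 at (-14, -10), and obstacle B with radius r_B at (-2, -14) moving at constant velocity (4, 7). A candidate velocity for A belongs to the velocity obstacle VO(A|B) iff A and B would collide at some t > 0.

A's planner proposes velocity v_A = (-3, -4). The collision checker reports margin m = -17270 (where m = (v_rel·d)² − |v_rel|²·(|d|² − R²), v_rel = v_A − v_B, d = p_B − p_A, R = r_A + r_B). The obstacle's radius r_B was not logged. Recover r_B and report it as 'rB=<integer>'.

m = -17270
d = (12, -4);  v_rel = (-7, -11),  |v_rel|² = 170
v_rel×d = (-7)·(-4) − (-11)·(12) = 160
since m = R²·170 − 160²:  R² = (25600 + -17270) / 170 = 49
R = √49 = 7  ⇒  r_B = 7 − 6 = 1

rB=1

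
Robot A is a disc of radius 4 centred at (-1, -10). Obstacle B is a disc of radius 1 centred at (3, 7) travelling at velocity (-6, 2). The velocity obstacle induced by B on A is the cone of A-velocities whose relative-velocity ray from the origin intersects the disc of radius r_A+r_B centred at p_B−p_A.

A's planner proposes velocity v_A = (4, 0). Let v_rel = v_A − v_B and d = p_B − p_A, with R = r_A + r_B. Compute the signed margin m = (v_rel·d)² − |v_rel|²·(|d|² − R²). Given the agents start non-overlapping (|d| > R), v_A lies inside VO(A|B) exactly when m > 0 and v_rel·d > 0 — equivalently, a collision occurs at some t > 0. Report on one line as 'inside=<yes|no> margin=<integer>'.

d = (4, 17),  |d|² = 305;  R = 4+1 = 5,  c = 305−5² = 280
v_rel = (10, -2),  |v_rel|² = 104;  v_rel·d = (10)·(4) + (-2)·(17) = 6
104·t² − 12·t + 280 = 0  ⇒  m = 6² − 104·280 = -29084
m = -29084 < 0,  v_rel·d = 6 > 0  ⇒  outside

inside=no margin=-29084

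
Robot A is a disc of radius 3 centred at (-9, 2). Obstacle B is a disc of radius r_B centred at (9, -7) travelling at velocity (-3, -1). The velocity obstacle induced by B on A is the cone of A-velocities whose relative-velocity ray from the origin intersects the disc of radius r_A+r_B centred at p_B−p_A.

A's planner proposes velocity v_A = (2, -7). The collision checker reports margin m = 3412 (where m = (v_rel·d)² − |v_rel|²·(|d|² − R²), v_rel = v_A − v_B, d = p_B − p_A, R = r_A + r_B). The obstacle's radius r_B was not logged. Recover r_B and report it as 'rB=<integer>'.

m = 3412
d = (18, -9);  v_rel = (5, -6),  |v_rel|² = 61
v_rel×d = (5)·(-9) − (-6)·(18) = 63
since m = R²·61 − 63²:  R² = (3969 + 3412) / 61 = 121
R = √121 = 11  ⇒  r_B = 11 − 3 = 8

rB=8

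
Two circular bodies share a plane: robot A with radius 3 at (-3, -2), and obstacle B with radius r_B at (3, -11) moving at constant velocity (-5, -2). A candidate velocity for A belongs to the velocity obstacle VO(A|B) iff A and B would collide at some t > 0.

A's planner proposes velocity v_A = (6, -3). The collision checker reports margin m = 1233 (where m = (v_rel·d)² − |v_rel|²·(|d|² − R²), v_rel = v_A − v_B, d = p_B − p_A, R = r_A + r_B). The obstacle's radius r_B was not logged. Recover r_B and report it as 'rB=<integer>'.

m = 1233
d = (6, -9);  v_rel = (11, -1),  |v_rel|² = 122
v_rel×d = (11)·(-9) − (-1)·(6) = -93
since m = R²·122 − (-93)²:  R² = (8649 + 1233) / 122 = 81
R = √81 = 9  ⇒  r_B = 9 − 3 = 6

rB=6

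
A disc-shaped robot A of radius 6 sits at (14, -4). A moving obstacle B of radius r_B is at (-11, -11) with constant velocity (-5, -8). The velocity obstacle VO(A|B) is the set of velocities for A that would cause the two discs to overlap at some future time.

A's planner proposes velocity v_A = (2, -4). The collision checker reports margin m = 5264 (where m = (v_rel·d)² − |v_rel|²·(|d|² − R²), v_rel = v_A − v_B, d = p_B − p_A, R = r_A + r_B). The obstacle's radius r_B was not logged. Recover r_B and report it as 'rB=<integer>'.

m = 5264
d = (-25, -7);  v_rel = (7, 4),  |v_rel|² = 65
v_rel×d = (7)·(-7) − (4)·(-25) = 51
since m = R²·65 − 51²:  R² = (2601 + 5264) / 65 = 121
R = √121 = 11  ⇒  r_B = 11 − 6 = 5

rB=5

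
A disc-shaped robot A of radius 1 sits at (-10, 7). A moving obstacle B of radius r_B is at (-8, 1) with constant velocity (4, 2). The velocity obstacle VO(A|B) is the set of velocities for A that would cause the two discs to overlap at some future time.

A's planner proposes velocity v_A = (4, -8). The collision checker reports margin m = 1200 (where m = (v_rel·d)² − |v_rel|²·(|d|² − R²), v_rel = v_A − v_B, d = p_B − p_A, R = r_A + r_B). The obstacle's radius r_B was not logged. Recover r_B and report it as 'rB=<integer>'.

m = 1200
d = (2, -6);  v_rel = (0, -10),  |v_rel|² = 100
v_rel×d = (0)·(-6) − (-10)·(2) = 20
since m = R²·100 − 20²:  R² = (400 + 1200) / 100 = 16
R = √16 = 4  ⇒  r_B = 4 − 1 = 3

rB=3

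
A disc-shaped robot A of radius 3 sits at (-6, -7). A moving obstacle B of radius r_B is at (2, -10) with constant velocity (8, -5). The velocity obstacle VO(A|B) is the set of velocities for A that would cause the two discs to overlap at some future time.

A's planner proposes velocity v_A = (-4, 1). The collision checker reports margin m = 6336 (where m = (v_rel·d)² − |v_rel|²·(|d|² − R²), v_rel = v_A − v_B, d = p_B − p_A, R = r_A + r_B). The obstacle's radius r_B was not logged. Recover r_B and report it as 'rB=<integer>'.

m = 6336
d = (8, -3);  v_rel = (-12, 6),  |v_rel|² = 180
v_rel×d = (-12)·(-3) − (6)·(8) = -12
since m = R²·180 − (-12)²:  R² = (144 + 6336) / 180 = 36
R = √36 = 6  ⇒  r_B = 6 − 3 = 3

rB=3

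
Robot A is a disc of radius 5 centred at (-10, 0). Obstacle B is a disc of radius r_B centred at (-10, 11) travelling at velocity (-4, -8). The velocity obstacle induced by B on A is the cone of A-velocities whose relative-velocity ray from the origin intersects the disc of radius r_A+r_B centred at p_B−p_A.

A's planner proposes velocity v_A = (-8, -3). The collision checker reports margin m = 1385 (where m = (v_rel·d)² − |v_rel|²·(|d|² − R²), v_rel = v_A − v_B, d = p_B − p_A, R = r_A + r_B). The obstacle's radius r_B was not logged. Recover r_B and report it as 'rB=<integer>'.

m = 1385
d = (0, 11);  v_rel = (-4, 5),  |v_rel|² = 41
v_rel×d = (-4)·(11) − (5)·(0) = -44
since m = R²·41 − (-44)²:  R² = (1936 + 1385) / 41 = 81
R = √81 = 9  ⇒  r_B = 9 − 5 = 4

rB=4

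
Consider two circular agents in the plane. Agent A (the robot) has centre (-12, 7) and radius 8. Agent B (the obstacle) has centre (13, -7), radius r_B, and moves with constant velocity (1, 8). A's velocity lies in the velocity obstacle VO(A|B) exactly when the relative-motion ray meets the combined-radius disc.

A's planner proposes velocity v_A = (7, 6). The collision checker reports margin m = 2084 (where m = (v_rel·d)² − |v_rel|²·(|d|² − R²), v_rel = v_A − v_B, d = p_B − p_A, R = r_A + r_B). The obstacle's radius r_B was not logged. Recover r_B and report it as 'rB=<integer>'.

m = 2084
d = (25, -14);  v_rel = (6, -2),  |v_rel|² = 40
v_rel×d = (6)·(-14) − (-2)·(25) = -34
since m = R²·40 − (-34)²:  R² = (1156 + 2084) / 40 = 81
R = √81 = 9  ⇒  r_B = 9 − 8 = 1

rB=1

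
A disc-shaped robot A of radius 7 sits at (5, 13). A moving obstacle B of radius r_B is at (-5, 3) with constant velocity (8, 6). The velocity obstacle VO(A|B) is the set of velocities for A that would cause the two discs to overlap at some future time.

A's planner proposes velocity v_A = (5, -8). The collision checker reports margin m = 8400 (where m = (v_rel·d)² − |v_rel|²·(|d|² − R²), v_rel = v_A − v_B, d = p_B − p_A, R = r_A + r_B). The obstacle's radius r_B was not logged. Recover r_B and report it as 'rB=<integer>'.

m = 8400
d = (-10, -10);  v_rel = (-3, -14),  |v_rel|² = 205
v_rel×d = (-3)·(-10) − (-14)·(-10) = -110
since m = R²·205 − (-110)²:  R² = (12100 + 8400) / 205 = 100
R = √100 = 10  ⇒  r_B = 10 − 7 = 3

rB=3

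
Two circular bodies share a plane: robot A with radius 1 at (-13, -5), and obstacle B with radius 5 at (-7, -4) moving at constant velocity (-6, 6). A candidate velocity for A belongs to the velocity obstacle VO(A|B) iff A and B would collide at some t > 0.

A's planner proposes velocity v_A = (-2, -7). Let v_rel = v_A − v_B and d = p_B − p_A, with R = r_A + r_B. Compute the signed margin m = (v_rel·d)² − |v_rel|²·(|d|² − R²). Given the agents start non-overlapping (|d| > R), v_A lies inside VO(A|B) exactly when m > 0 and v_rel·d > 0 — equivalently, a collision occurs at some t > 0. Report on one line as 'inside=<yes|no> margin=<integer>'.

d = (6, 1),  |d|² = 37;  R = 1+5 = 6,  c = 37−6² = 1
v_rel = (4, -13),  |v_rel|² = 185;  v_rel·d = (4)·(6) + (-13)·(1) = 11
185·t² − 22·t + 1 = 0  ⇒  m = 11² − 185·1 = -64
m = -64 < 0,  v_rel·d = 11 > 0  ⇒  outside

inside=no margin=-64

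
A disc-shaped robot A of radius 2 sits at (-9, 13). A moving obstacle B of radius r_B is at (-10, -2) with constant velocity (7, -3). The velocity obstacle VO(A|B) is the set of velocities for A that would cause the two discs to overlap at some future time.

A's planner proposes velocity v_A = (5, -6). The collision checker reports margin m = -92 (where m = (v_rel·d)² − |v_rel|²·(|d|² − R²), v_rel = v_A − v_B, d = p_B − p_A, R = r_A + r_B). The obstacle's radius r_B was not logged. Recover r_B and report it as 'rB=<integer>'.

m = -92
d = (-1, -15);  v_rel = (-2, -3),  |v_rel|² = 13
v_rel×d = (-2)·(-15) − (-3)·(-1) = 27
since m = R²·13 − 27²:  R² = (729 + -92) / 13 = 49
R = √49 = 7  ⇒  r_B = 7 − 2 = 5

rB=5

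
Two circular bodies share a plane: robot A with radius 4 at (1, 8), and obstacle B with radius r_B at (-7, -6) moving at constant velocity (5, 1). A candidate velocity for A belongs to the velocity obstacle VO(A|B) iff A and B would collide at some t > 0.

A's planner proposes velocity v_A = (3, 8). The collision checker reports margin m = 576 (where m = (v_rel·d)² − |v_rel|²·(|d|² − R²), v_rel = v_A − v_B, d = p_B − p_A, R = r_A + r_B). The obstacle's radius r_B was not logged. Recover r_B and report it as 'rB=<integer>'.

m = 576
d = (-8, -14);  v_rel = (-2, 7),  |v_rel|² = 53
v_rel×d = (-2)·(-14) − (7)·(-8) = 84
since m = R²·53 − 84²:  R² = (7056 + 576) / 53 = 144
R = √144 = 12  ⇒  r_B = 12 − 4 = 8

rB=8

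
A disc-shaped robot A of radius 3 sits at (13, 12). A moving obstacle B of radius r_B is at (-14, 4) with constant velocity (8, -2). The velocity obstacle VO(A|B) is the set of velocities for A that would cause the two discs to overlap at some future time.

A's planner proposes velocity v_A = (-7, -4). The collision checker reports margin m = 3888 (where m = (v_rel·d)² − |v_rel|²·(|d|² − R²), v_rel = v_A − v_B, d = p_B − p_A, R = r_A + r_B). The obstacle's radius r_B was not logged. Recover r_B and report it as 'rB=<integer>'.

m = 3888
d = (-27, -8);  v_rel = (-15, -2),  |v_rel|² = 229
v_rel×d = (-15)·(-8) − (-2)·(-27) = 66
since m = R²·229 − 66²:  R² = (4356 + 3888) / 229 = 36
R = √36 = 6  ⇒  r_B = 6 − 3 = 3

rB=3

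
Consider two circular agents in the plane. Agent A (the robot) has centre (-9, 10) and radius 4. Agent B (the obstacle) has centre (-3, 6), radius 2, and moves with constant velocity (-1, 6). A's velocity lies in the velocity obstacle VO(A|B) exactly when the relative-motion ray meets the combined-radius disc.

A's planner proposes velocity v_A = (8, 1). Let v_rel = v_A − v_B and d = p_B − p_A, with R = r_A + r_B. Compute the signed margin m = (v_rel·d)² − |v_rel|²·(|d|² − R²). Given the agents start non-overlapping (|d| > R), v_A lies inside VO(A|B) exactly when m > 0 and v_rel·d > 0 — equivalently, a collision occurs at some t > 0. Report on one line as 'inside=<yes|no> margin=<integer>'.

d = (6, -4),  |d|² = 52;  R = 4+2 = 6,  c = 52−6² = 16
v_rel = (9, -5),  |v_rel|² = 106;  v_rel·d = (9)·(6) + (-5)·(-4) = 74
106·t² − 148·t + 16 = 0  ⇒  m = 74² − 106·16 = 3780
m = 3780 > 0,  v_rel·d = 74 > 0  ⇒  inside

inside=yes margin=3780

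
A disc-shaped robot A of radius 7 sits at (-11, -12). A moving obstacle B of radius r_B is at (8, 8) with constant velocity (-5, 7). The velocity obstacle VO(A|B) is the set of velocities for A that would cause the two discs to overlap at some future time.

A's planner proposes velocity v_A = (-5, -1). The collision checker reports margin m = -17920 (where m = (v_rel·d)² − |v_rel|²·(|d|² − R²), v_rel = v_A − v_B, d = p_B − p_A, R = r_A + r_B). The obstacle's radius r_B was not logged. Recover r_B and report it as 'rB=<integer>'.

m = -17920
d = (19, 20);  v_rel = (0, -8),  |v_rel|² = 64
v_rel×d = (0)·(20) − (-8)·(19) = 152
since m = R²·64 − 152²:  R² = (23104 + -17920) / 64 = 81
R = √81 = 9  ⇒  r_B = 9 − 7 = 2

rB=2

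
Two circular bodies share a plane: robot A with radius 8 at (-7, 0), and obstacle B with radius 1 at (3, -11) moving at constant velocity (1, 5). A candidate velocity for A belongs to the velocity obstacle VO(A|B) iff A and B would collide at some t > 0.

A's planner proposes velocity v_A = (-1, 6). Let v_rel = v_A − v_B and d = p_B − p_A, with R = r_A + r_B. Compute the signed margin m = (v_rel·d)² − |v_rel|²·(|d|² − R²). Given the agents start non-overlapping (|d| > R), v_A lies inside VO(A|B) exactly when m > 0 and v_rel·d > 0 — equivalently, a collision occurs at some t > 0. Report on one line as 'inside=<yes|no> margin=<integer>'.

d = (10, -11),  |d|² = 221;  R = 8+1 = 9,  c = 221−9² = 140
v_rel = (-2, 1),  |v_rel|² = 5;  v_rel·d = (-2)·(10) + (1)·(-11) = -31
5·t² + 62·t + 140 = 0  ⇒  m = (-31)² − 5·140 = 261
m = 261 > 0,  v_rel·d = -31 < 0  ⇒  outside

inside=no margin=261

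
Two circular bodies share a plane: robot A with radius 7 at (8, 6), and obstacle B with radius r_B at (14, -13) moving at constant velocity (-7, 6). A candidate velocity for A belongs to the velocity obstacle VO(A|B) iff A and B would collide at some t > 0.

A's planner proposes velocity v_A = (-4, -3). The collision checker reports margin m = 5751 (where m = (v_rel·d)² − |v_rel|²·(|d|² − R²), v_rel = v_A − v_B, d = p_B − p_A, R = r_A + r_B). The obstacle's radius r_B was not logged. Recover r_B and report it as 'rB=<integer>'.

m = 5751
d = (6, -19);  v_rel = (3, -9),  |v_rel|² = 90
v_rel×d = (3)·(-19) − (-9)·(6) = -3
since m = R²·90 − (-3)²:  R² = (9 + 5751) / 90 = 64
R = √64 = 8  ⇒  r_B = 8 − 7 = 1

rB=1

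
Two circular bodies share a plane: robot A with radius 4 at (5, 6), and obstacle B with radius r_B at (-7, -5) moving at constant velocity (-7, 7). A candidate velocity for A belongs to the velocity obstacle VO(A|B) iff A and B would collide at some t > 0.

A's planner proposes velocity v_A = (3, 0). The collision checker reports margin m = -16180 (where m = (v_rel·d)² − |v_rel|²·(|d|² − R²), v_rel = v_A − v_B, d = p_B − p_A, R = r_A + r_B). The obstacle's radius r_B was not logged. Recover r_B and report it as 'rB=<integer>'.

m = -16180
d = (-12, -11);  v_rel = (10, -7),  |v_rel|² = 149
v_rel×d = (10)·(-11) − (-7)·(-12) = -194
since m = R²·149 − (-194)²:  R² = (37636 + -16180) / 149 = 144
R = √144 = 12  ⇒  r_B = 12 − 4 = 8

rB=8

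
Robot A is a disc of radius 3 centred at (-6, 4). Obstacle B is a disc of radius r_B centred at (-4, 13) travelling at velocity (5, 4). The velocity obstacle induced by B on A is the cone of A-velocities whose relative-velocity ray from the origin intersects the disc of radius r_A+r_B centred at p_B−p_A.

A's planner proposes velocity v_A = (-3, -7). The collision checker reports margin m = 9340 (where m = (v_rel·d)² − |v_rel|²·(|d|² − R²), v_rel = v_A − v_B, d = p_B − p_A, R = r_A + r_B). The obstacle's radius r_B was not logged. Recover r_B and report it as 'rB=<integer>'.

m = 9340
d = (2, 9);  v_rel = (-8, -11),  |v_rel|² = 185
v_rel×d = (-8)·(9) − (-11)·(2) = -50
since m = R²·185 − (-50)²:  R² = (2500 + 9340) / 185 = 64
R = √64 = 8  ⇒  r_B = 8 − 3 = 5

rB=5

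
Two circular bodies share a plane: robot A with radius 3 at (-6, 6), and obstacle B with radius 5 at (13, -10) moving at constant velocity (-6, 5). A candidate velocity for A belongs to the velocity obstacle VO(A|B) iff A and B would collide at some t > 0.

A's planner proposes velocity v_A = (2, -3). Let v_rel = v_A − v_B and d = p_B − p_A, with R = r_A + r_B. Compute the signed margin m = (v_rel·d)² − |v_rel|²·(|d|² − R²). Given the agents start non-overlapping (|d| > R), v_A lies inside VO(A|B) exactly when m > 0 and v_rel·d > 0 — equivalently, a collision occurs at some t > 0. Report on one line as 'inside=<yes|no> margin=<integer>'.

d = (19, -16),  |d|² = 617;  R = 3+5 = 8,  c = 617−8² = 553
v_rel = (8, -8),  |v_rel|² = 128;  v_rel·d = (8)·(19) + (-8)·(-16) = 280
128·t² − 560·t + 553 = 0  ⇒  m = 280² − 128·553 = 7616
m = 7616 > 0,  v_rel·d = 280 > 0  ⇒  inside

inside=yes margin=7616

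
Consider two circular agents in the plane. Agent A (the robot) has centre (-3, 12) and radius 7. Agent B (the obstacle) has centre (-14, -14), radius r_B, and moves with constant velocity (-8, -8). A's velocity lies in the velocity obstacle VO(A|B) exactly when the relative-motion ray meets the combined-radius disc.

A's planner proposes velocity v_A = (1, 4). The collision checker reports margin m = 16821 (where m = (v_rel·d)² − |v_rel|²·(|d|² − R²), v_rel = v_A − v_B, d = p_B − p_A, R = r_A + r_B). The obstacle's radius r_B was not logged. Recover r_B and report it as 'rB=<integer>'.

m = 16821
d = (-11, -26);  v_rel = (9, 12),  |v_rel|² = 225
v_rel×d = (9)·(-26) − (12)·(-11) = -102
since m = R²·225 − (-102)²:  R² = (10404 + 16821) / 225 = 121
R = √121 = 11  ⇒  r_B = 11 − 7 = 4

rB=4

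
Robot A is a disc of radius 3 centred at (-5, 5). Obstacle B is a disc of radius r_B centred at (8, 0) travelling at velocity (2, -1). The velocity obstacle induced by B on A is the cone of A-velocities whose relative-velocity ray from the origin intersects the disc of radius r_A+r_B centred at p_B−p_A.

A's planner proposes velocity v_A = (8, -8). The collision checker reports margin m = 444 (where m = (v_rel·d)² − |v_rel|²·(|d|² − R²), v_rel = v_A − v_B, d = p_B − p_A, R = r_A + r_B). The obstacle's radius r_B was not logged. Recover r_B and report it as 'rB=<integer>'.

m = 444
d = (13, -5);  v_rel = (6, -7),  |v_rel|² = 85
v_rel×d = (6)·(-5) − (-7)·(13) = 61
since m = R²·85 − 61²:  R² = (3721 + 444) / 85 = 49
R = √49 = 7  ⇒  r_B = 7 − 3 = 4

rB=4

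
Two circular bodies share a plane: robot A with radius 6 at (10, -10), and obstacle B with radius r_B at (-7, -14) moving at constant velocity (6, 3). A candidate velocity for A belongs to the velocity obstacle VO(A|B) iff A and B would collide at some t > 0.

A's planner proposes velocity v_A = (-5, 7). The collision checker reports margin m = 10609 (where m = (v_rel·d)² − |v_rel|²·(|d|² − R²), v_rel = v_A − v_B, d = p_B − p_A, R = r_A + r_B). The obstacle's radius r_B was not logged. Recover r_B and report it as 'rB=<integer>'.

m = 10609
d = (-17, -4);  v_rel = (-11, 4),  |v_rel|² = 137
v_rel×d = (-11)·(-4) − (4)·(-17) = 112
since m = R²·137 − 112²:  R² = (12544 + 10609) / 137 = 169
R = √169 = 13  ⇒  r_B = 13 − 6 = 7

rB=7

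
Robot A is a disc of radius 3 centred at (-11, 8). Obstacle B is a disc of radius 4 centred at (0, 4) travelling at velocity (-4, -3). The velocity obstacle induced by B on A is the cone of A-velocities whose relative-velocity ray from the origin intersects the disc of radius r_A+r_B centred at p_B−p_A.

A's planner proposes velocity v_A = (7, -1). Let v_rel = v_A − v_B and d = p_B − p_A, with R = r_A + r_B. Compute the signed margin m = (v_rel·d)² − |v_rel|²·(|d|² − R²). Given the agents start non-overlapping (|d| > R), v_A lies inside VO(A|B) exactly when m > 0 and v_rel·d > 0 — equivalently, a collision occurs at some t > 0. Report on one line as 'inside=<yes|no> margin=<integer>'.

d = (11, -4),  |d|² = 137;  R = 3+4 = 7,  c = 137−7² = 88
v_rel = (11, 2),  |v_rel|² = 125;  v_rel·d = (11)·(11) + (2)·(-4) = 113
125·t² − 226·t + 88 = 0  ⇒  m = 113² − 125·88 = 1769
m = 1769 > 0,  v_rel·d = 113 > 0  ⇒  inside

inside=yes margin=1769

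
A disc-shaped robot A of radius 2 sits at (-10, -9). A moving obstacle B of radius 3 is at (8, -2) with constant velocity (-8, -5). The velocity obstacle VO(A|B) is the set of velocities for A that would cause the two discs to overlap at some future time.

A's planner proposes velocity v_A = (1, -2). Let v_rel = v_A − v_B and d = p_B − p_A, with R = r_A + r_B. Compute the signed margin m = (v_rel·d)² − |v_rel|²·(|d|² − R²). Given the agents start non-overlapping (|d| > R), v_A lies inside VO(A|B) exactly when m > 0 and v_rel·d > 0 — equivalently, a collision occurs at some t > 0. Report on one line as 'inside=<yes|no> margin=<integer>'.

d = (18, 7),  |d|² = 373;  R = 2+3 = 5,  c = 373−5² = 348
v_rel = (9, 3),  |v_rel|² = 90;  v_rel·d = (9)·(18) + (3)·(7) = 183
90·t² − 366·t + 348 = 0  ⇒  m = 183² − 90·348 = 2169
m = 2169 > 0,  v_rel·d = 183 > 0  ⇒  inside

inside=yes margin=2169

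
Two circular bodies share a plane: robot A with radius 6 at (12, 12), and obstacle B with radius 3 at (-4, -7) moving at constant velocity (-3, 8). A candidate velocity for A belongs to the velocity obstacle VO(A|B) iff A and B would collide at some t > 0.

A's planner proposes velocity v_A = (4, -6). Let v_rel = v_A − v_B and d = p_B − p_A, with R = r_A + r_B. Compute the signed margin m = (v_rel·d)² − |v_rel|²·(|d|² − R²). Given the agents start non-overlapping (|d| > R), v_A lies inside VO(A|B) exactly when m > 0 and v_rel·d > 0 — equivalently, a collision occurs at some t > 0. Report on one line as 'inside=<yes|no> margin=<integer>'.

d = (-16, -19),  |d|² = 617;  R = 6+3 = 9,  c = 617−9² = 536
v_rel = (7, -14),  |v_rel|² = 245;  v_rel·d = (7)·(-16) + (-14)·(-19) = 154
245·t² − 308·t + 536 = 0  ⇒  m = 154² − 245·536 = -107604
m = -107604 < 0,  v_rel·d = 154 > 0  ⇒  outside

inside=no margin=-107604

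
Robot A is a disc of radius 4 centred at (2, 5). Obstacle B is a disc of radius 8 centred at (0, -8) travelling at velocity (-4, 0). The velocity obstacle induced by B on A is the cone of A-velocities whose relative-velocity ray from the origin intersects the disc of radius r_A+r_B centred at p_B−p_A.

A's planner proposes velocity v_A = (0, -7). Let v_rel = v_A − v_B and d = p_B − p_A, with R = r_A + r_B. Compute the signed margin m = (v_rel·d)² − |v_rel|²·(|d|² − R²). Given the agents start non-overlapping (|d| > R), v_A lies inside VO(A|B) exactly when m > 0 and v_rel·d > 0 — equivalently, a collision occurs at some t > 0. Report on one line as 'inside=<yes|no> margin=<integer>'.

d = (-2, -13),  |d|² = 173;  R = 4+8 = 12,  c = 173−12² = 29
v_rel = (4, -7),  |v_rel|² = 65;  v_rel·d = (4)·(-2) + (-7)·(-13) = 83
65·t² − 166·t + 29 = 0  ⇒  m = 83² − 65·29 = 5004
m = 5004 > 0,  v_rel·d = 83 > 0  ⇒  inside

inside=yes margin=5004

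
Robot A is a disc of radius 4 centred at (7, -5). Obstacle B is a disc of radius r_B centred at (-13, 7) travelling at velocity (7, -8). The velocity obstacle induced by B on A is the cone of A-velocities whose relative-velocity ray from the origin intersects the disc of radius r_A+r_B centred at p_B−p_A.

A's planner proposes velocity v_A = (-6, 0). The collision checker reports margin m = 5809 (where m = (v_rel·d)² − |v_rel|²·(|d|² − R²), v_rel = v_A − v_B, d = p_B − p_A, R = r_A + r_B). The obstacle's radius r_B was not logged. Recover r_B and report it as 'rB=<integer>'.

m = 5809
d = (-20, 12);  v_rel = (-13, 8),  |v_rel|² = 233
v_rel×d = (-13)·(12) − (8)·(-20) = 4
since m = R²·233 − 4²:  R² = (16 + 5809) / 233 = 25
R = √25 = 5  ⇒  r_B = 5 − 4 = 1

rB=1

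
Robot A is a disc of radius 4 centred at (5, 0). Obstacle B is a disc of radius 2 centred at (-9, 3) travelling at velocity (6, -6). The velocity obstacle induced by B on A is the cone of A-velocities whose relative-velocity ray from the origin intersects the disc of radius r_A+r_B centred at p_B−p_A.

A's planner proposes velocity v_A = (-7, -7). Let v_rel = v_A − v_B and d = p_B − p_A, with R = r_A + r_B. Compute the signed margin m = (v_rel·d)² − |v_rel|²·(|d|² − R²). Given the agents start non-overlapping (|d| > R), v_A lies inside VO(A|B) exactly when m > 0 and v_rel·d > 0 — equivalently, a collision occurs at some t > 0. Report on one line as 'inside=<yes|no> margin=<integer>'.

d = (-14, 3),  |d|² = 205;  R = 4+2 = 6,  c = 205−6² = 169
v_rel = (-13, -1),  |v_rel|² = 170;  v_rel·d = (-13)·(-14) + (-1)·(3) = 179
170·t² − 358·t + 169 = 0  ⇒  m = 179² − 170·169 = 3311
m = 3311 > 0,  v_rel·d = 179 > 0  ⇒  inside

inside=yes margin=3311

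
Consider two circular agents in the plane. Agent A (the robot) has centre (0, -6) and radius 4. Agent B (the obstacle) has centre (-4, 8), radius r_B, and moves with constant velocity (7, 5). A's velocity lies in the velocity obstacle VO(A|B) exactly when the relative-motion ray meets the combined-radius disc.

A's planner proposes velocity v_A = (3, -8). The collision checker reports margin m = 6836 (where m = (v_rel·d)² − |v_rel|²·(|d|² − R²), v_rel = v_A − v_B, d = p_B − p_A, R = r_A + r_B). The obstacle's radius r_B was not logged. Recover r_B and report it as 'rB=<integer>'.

m = 6836
d = (-4, 14);  v_rel = (-4, -13),  |v_rel|² = 185
v_rel×d = (-4)·(14) − (-13)·(-4) = -108
since m = R²·185 − (-108)²:  R² = (11664 + 6836) / 185 = 100
R = √100 = 10  ⇒  r_B = 10 − 4 = 6

rB=6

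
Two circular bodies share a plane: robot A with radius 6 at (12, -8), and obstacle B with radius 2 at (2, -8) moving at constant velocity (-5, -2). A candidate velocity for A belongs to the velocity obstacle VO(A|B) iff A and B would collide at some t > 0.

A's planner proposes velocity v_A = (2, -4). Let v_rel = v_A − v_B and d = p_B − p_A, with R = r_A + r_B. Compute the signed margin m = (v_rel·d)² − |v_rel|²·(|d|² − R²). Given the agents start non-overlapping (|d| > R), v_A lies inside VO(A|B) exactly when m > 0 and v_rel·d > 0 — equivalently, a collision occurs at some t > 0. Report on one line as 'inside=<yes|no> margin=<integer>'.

d = (-10, 0),  |d|² = 100;  R = 6+2 = 8,  c = 100−8² = 36
v_rel = (7, -2),  |v_rel|² = 53;  v_rel·d = (7)·(-10) + (-2)·(0) = -70
53·t² + 140·t + 36 = 0  ⇒  m = (-70)² − 53·36 = 2992
m = 2992 > 0,  v_rel·d = -70 < 0  ⇒  outside

inside=no margin=2992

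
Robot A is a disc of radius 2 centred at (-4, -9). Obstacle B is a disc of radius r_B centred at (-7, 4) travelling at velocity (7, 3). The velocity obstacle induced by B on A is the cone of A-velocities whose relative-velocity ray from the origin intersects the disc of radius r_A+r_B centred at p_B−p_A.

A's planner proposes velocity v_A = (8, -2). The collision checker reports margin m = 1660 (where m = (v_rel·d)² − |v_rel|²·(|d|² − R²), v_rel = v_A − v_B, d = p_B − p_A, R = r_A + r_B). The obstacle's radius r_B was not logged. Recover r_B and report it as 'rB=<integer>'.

m = 1660
d = (-3, 13);  v_rel = (1, -5),  |v_rel|² = 26
v_rel×d = (1)·(13) − (-5)·(-3) = -2
since m = R²·26 − (-2)²:  R² = (4 + 1660) / 26 = 64
R = √64 = 8  ⇒  r_B = 8 − 2 = 6

rB=6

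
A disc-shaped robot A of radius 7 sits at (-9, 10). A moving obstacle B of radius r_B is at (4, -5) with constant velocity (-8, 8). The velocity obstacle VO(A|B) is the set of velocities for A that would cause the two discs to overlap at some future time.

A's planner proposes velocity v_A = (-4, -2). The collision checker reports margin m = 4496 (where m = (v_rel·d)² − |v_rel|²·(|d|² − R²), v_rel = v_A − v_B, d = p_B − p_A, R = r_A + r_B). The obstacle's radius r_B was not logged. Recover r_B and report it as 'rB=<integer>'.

m = 4496
d = (13, -15);  v_rel = (4, -10),  |v_rel|² = 116
v_rel×d = (4)·(-15) − (-10)·(13) = 70
since m = R²·116 − 70²:  R² = (4900 + 4496) / 116 = 81
R = √81 = 9  ⇒  r_B = 9 − 7 = 2

rB=2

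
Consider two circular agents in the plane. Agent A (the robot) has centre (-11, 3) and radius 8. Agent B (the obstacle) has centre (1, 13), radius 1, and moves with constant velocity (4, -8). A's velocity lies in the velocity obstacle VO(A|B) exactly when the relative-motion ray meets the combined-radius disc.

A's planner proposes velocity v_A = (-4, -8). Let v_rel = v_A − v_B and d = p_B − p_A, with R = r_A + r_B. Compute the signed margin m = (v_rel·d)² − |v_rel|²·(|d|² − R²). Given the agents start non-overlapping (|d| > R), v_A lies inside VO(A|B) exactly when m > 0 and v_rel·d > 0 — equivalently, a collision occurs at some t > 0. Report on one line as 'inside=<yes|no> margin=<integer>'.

d = (12, 10),  |d|² = 244;  R = 8+1 = 9,  c = 244−9² = 163
v_rel = (-8, 0),  |v_rel|² = 64;  v_rel·d = (-8)·(12) + (0)·(10) = -96
64·t² + 192·t + 163 = 0  ⇒  m = (-96)² − 64·163 = -1216
m = -1216 < 0,  v_rel·d = -96 < 0  ⇒  outside

inside=no margin=-1216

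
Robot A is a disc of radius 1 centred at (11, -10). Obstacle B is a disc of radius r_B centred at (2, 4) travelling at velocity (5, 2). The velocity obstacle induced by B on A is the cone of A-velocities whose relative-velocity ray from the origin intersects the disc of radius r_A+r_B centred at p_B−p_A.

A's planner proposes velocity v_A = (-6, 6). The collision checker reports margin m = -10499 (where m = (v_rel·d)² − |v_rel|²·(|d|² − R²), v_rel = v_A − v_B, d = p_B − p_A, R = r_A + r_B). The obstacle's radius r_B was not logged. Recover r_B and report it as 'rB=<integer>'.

m = -10499
d = (-9, 14);  v_rel = (-11, 4),  |v_rel|² = 137
v_rel×d = (-11)·(14) − (4)·(-9) = -118
since m = R²·137 − (-118)²:  R² = (13924 + -10499) / 137 = 25
R = √25 = 5  ⇒  r_B = 5 − 1 = 4

rB=4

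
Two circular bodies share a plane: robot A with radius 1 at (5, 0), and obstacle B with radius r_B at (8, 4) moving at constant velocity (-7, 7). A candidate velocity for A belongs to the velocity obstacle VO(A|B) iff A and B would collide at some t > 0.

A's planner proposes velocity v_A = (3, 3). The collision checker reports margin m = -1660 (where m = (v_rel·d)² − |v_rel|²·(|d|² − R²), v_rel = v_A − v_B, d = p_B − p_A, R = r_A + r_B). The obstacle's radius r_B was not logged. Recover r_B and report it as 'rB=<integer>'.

m = -1660
d = (3, 4);  v_rel = (10, -4),  |v_rel|² = 116
v_rel×d = (10)·(4) − (-4)·(3) = 52
since m = R²·116 − 52²:  R² = (2704 + -1660) / 116 = 9
R = √9 = 3  ⇒  r_B = 3 − 1 = 2

rB=2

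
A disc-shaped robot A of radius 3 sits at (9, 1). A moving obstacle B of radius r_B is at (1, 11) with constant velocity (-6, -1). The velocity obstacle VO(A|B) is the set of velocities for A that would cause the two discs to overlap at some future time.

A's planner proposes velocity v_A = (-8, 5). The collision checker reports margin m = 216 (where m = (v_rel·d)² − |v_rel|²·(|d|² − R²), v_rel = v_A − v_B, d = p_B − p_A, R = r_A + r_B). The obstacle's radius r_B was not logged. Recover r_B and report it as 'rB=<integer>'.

m = 216
d = (-8, 10);  v_rel = (-2, 6),  |v_rel|² = 40
v_rel×d = (-2)·(10) − (6)·(-8) = 28
since m = R²·40 − 28²:  R² = (784 + 216) / 40 = 25
R = √25 = 5  ⇒  r_B = 5 − 3 = 2

rB=2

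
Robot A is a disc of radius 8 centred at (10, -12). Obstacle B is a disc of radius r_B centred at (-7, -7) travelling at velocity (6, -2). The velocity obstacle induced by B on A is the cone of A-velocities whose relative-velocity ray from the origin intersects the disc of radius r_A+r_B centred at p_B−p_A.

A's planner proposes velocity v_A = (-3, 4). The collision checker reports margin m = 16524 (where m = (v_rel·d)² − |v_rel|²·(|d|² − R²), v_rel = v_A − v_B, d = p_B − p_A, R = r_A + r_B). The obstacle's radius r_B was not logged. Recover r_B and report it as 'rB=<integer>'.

m = 16524
d = (-17, 5);  v_rel = (-9, 6),  |v_rel|² = 117
v_rel×d = (-9)·(5) − (6)·(-17) = 57
since m = R²·117 − 57²:  R² = (3249 + 16524) / 117 = 169
R = √169 = 13  ⇒  r_B = 13 − 8 = 5

rB=5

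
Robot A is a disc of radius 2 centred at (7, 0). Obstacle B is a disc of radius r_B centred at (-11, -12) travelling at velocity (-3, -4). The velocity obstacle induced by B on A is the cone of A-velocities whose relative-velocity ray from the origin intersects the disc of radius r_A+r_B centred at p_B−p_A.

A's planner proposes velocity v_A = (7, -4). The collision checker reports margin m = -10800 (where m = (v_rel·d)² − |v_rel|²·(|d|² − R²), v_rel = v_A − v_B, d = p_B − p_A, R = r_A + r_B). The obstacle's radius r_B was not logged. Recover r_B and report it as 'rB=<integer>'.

m = -10800
d = (-18, -12);  v_rel = (10, 0),  |v_rel|² = 100
v_rel×d = (10)·(-12) − (0)·(-18) = -120
since m = R²·100 − (-120)²:  R² = (14400 + -10800) / 100 = 36
R = √36 = 6  ⇒  r_B = 6 − 2 = 4

rB=4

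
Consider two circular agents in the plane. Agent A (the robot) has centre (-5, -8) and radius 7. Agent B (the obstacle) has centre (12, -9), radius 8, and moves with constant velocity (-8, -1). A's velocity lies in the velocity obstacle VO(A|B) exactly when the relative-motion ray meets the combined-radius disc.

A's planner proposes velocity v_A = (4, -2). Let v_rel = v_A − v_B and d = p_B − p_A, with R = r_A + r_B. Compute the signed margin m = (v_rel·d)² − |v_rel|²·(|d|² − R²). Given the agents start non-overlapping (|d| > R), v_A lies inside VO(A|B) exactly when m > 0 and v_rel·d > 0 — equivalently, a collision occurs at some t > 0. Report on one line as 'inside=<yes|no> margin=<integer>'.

d = (17, -1),  |d|² = 290;  R = 7+8 = 15,  c = 290−15² = 65
v_rel = (12, -1),  |v_rel|² = 145;  v_rel·d = (12)·(17) + (-1)·(-1) = 205
145·t² − 410·t + 65 = 0  ⇒  m = 205² − 145·65 = 32600
m = 32600 > 0,  v_rel·d = 205 > 0  ⇒  inside

inside=yes margin=32600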